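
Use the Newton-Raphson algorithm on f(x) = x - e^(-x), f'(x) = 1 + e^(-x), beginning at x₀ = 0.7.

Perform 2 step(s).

f(x) = x - e^(-x)
f'(x) = 1 + e^(-x)
x₀ = 0.7

Newton-Raphson formula: x_{n+1} = x_n - f(x_n)/f'(x_n)

Iteration 1:
  f(0.700000) = 0.203415
  f'(0.700000) = 1.496585
  x_1 = 0.700000 - 0.203415/1.496585 = 0.564081
Iteration 2:
  f(0.564081) = -0.004802
  f'(0.564081) = 1.568883
  x_2 = 0.564081 - (-0.004802)/1.568883 = 0.567142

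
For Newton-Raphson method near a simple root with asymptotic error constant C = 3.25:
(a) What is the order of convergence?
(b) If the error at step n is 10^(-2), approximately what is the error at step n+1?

(a) Newton-Raphson has quadratic (order 2) convergence near simple roots.
    This means |e_{n+1}| ≈ C|e_n|².

(b) With |e_n| = 10^(-2) and C = 3.25:
    |e_{n+1}| ≈ 3.25 × (10^(-2))² = 3.25 × 10^(-4)

(a) 2 (quadratic); (b) |e_{n+1}| ≈ 3.250e-04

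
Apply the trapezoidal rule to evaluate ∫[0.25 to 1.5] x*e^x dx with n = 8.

f(x) = x*e^x
a = 0.25, b = 1.5, n = 8
h = (b - a)/n = 0.156250

Trapezoidal rule: (h/2)[f(x₀) + 2f(x₁) + 2f(x₂) + ... + f(xₙ)]

x_0 = 0.2500, f(x_0) = 0.321006, coefficient = 1
x_1 = 0.4062, f(x_1) = 0.609853, coefficient = 2
x_2 = 0.5625, f(x_2) = 0.987218, coefficient = 2
x_3 = 0.7188, f(x_3) = 1.474779, coefficient = 2
x_4 = 0.8750, f(x_4) = 2.099016, coefficient = 2
x_5 = 1.0312, f(x_5) = 2.892212, coefficient = 2
x_6 = 1.1875, f(x_6) = 3.893663, coefficient = 2
x_7 = 1.3438, f(x_7) = 5.151120, coefficient = 2
x_8 = 1.5000, f(x_8) = 6.722534, coefficient = 1

I ≈ (0.156250/2) × 41.259264 = 3.223380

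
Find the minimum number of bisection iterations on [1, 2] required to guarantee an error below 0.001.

We need (b-a)/2^n ≤ 0.001
(2 - 1)/2^n ≤ 0.001
1/2^n ≤ 0.001
2^n ≥ 1000
n ≥ log₂(1000) = 9.97
n ≥ 10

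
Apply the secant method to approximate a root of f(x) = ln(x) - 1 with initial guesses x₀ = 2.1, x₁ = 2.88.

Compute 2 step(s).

f(x) = ln(x) - 1
x₀ = 2.1, x₁ = 2.88

Secant formula: x_{n+1} = x_n - f(x_n)(x_n - x_{n-1})/(f(x_n) - f(x_{n-1}))

Iteration 1:
  f(2.100000) = -0.258063
  f(2.880000) = 0.057790
  x_2 = 2.880000 - 0.057790×(2.880000 - 2.100000)/(0.057790 - (-0.258063))
       = 2.737287
Iteration 2:
  f(2.880000) = 0.057790
  f(2.737287) = 0.006967
  x_3 = 2.737287 - 0.006967×(2.737287 - 2.880000)/(0.006967 - 0.057790)
       = 2.717723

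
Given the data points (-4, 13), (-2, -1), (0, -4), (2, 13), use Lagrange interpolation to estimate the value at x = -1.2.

Lagrange interpolation formula:
P(x) = Σ yᵢ × Lᵢ(x)
where Lᵢ(x) = Π_{j≠i} (x - xⱼ)/(xᵢ - xⱼ)

L_0(-1.2) = (-1.2 - (-2))/(-4 - (-2)) × (-1.2 - 0)/(-4 - 0) × (-1.2 - 2)/(-4 - 2) = -0.064000
L_1(-1.2) = (-1.2 - (-4))/(-2 - (-4)) × (-1.2 - 0)/(-2 - 0) × (-1.2 - 2)/(-2 - 2) = 0.672000
L_2(-1.2) = (-1.2 - (-4))/(0 - (-4)) × (-1.2 - (-2))/(0 - (-2)) × (-1.2 - 2)/(0 - 2) = 0.448000
L_3(-1.2) = (-1.2 - (-4))/(2 - (-4)) × (-1.2 - (-2))/(2 - (-2)) × (-1.2 - 0)/(2 - 0) = -0.056000

P(-1.2) = 13×L_0(-1.2) + (-1)×L_1(-1.2) + (-4)×L_2(-1.2) + 13×L_3(-1.2)
P(-1.2) = -4.024000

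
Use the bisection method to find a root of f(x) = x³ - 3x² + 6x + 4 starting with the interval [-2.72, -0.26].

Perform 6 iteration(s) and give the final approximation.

f(x) = x³ - 3x² + 6x + 4
Initial interval: [-2.72, -0.26]

Iteration 1:
  c_1 = (-2.720000 + (-0.260000))/2 = -1.490000
  f(c_1) = f(-1.490000) = -14.908249
  f(a) × f(c) ≥ 0, new interval: [-1.490000, -0.260000]
Iteration 2:
  c_2 = (-1.490000 + (-0.260000))/2 = -0.875000
  f(c_2) = f(-0.875000) = -4.216797
  f(a) × f(c) ≥ 0, new interval: [-0.875000, -0.260000]
Iteration 3:
  c_3 = (-0.875000 + (-0.260000))/2 = -0.567500
  f(c_3) = f(-0.567500) = -0.553936
  f(a) × f(c) ≥ 0, new interval: [-0.567500, -0.260000]
Iteration 4:
  c_4 = (-0.567500 + (-0.260000))/2 = -0.413750
  f(c_4) = f(-0.413750) = 0.933103
  f(a) × f(c) < 0, new interval: [-0.567500, -0.413750]
Iteration 5:
  c_5 = (-0.567500 + (-0.413750))/2 = -0.490625
  f(c_5) = f(-0.490625) = 0.216012
  f(a) × f(c) < 0, new interval: [-0.567500, -0.490625]
Iteration 6:
  c_6 = (-0.567500 + (-0.490625))/2 = -0.529063
  f(c_6) = f(-0.529063) = -0.162185
  f(a) × f(c) ≥ 0, new interval: [-0.529063, -0.490625]

After 6 iteration(s), the approximation is c_6 = -0.529063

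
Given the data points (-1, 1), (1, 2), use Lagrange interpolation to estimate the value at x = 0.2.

Lagrange interpolation formula:
P(x) = Σ yᵢ × Lᵢ(x)
where Lᵢ(x) = Π_{j≠i} (x - xⱼ)/(xᵢ - xⱼ)

L_0(0.2) = (0.2 - 1)/(-1 - 1) = 0.400000
L_1(0.2) = (0.2 - (-1))/(1 - (-1)) = 0.600000

P(0.2) = 1×L_0(0.2) + 2×L_1(0.2)
P(0.2) = 1.600000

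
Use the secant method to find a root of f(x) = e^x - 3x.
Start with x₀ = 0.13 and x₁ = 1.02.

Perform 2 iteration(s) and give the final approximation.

f(x) = e^x - 3x
x₀ = 0.13, x₁ = 1.02

Secant formula: x_{n+1} = x_n - f(x_n)(x_n - x_{n-1})/(f(x_n) - f(x_{n-1}))

Iteration 1:
  f(0.130000) = 0.748828
  f(1.020000) = -0.286805
  x_2 = 1.020000 - (-0.286805)×(1.020000 - 0.130000)/(-0.286805 - 0.748828)
       = 0.773526
Iteration 2:
  f(1.020000) = -0.286805
  f(0.773526) = -0.153183
  x_3 = 0.773526 - (-0.153183)×(0.773526 - 1.020000)/(-0.153183 - (-0.286805))
       = 0.490971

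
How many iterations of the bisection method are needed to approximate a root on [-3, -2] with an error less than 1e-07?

We need (b-a)/2^n ≤ 1e-07
(-2 - (-3))/2^n ≤ 1e-07
1/2^n ≤ 1e-07
2^n ≥ 10000000
n ≥ log₂(10000000) = 23.25
n ≥ 24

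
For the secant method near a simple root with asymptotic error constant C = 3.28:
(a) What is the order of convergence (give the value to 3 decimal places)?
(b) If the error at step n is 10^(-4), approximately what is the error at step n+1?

(a) Secant method has superlinear convergence with order φ = (1+√5)/2 ≈ 1.618.
    This means |e_{n+1}| ≈ C|e_n|^1.618.

(b) With |e_n| = 10^(-4) and C = 3.28:
    |e_{n+1}| ≈ 3.28 × (10^(-4))^1.618 = 3.28 × 10^(-6.47)

(a) ≈ 1.618 (golden ratio); (b) |e_{n+1}| ≈ 1.106e-06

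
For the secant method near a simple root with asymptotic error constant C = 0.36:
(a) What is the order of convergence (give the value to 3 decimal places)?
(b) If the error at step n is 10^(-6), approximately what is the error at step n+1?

(a) Secant method has superlinear convergence with order φ = (1+√5)/2 ≈ 1.618.
    This means |e_{n+1}| ≈ C|e_n|^1.618.

(b) With |e_n| = 10^(-6) and C = 0.36:
    |e_{n+1}| ≈ 0.36 × (10^(-6))^1.618 = 0.36 × 10^(-9.71)

(a) ≈ 1.618 (golden ratio); (b) |e_{n+1}| ≈ 7.049e-11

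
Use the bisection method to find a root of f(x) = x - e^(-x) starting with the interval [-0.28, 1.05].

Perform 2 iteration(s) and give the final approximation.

f(x) = x - e^(-x)
Initial interval: [-0.28, 1.05]

Iteration 1:
  c_1 = (-0.280000 + 1.050000)/2 = 0.385000
  f(c_1) = f(0.385000) = -0.295451
  f(a) × f(c) ≥ 0, new interval: [0.385000, 1.050000]
Iteration 2:
  c_2 = (0.385000 + 1.050000)/2 = 0.717500
  f(c_2) = f(0.717500) = 0.229529
  f(a) × f(c) < 0, new interval: [0.385000, 0.717500]

After 2 iteration(s), the approximation is c_2 = 0.717500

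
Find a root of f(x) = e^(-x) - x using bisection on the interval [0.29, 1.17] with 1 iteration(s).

f(x) = e^(-x) - x
Initial interval: [0.29, 1.17]

Iteration 1:
  c_1 = (0.290000 + 1.170000)/2 = 0.730000
  f(c_1) = f(0.730000) = -0.248091
  f(a) × f(c) < 0, new interval: [0.290000, 0.730000]

After 1 iteration(s), the approximation is c_1 = 0.730000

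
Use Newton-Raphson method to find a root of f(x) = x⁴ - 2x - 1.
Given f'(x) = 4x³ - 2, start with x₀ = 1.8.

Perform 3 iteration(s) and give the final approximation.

f(x) = x⁴ - 2x - 1
f'(x) = 4x³ - 2
x₀ = 1.8

Newton-Raphson formula: x_{n+1} = x_n - f(x_n)/f'(x_n)

Iteration 1:
  f(1.800000) = 5.897600
  f'(1.800000) = 21.328000
  x_1 = 1.800000 - 5.897600/21.328000 = 1.523481
Iteration 2:
  f(1.523481) = 1.340051
  f'(1.523481) = 12.143960
  x_2 = 1.523481 - 1.340051/12.143960 = 1.413134
Iteration 3:
  f(1.413134) = 0.161530
  f'(1.413134) = 9.287812
  x_3 = 1.413134 - 0.161530/9.287812 = 1.395742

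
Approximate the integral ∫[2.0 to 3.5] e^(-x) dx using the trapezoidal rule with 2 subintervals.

f(x) = e^(-x)
a = 2.0, b = 3.5, n = 2
h = (b - a)/n = 0.750000

Trapezoidal rule: (h/2)[f(x₀) + 2f(x₁) + 2f(x₂) + ... + f(xₙ)]

x_0 = 2.0000, f(x_0) = 0.135335, coefficient = 1
x_1 = 2.7500, f(x_1) = 0.063928, coefficient = 2
x_2 = 3.5000, f(x_2) = 0.030197, coefficient = 1

I ≈ (0.750000/2) × 0.293388 = 0.110021
Exact value: 0.105138
Error: 0.004883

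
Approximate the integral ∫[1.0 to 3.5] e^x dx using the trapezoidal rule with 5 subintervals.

f(x) = e^x
a = 1.0, b = 3.5, n = 5
h = (b - a)/n = 0.500000

Trapezoidal rule: (h/2)[f(x₀) + 2f(x₁) + 2f(x₂) + ... + f(xₙ)]

x_0 = 1.0000, f(x_0) = 2.718282, coefficient = 1
x_1 = 1.5000, f(x_1) = 4.481689, coefficient = 2
x_2 = 2.0000, f(x_2) = 7.389056, coefficient = 2
x_3 = 2.5000, f(x_3) = 12.182494, coefficient = 2
x_4 = 3.0000, f(x_4) = 20.085537, coefficient = 2
x_5 = 3.5000, f(x_5) = 33.115452, coefficient = 1

I ≈ (0.500000/2) × 124.111286 = 31.027821
Exact value: 30.397170
Error: 0.630651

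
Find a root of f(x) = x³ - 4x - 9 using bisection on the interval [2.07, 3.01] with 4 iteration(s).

f(x) = x³ - 4x - 9
Initial interval: [2.07, 3.01]

Iteration 1:
  c_1 = (2.070000 + 3.010000)/2 = 2.540000
  f(c_1) = f(2.540000) = -2.772936
  f(a) × f(c) ≥ 0, new interval: [2.540000, 3.010000]
Iteration 2:
  c_2 = (2.540000 + 3.010000)/2 = 2.775000
  f(c_2) = f(2.775000) = 1.269234
  f(a) × f(c) < 0, new interval: [2.540000, 2.775000]
Iteration 3:
  c_3 = (2.540000 + 2.775000)/2 = 2.657500
  f(c_3) = f(2.657500) = -0.861921
  f(a) × f(c) ≥ 0, new interval: [2.657500, 2.775000]
Iteration 4:
  c_4 = (2.657500 + 2.775000)/2 = 2.716250
  f(c_4) = f(2.716250) = 0.175531
  f(a) × f(c) < 0, new interval: [2.657500, 2.716250]

After 4 iteration(s), the approximation is c_4 = 2.716250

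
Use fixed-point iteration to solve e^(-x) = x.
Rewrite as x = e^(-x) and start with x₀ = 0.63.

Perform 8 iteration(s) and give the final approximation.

Equation: e^(-x) = x
Fixed-point form: x = e^(-x)
x₀ = 0.63

x_1 = g(0.630000) = 0.532592
x_2 = g(0.532592) = 0.587081
x_3 = g(0.587081) = 0.555948
x_4 = g(0.555948) = 0.573529
x_5 = g(0.573529) = 0.563533
x_6 = g(0.563533) = 0.569194
x_7 = g(0.569194) = 0.565981
x_8 = g(0.565981) = 0.567803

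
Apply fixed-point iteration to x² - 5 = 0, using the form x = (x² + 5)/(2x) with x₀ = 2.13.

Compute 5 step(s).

Equation: x² - 5 = 0
Fixed-point form: x = (x² + 5)/(2x)
x₀ = 2.13

x_1 = g(2.130000) = 2.238709
x_2 = g(2.238709) = 2.236070
x_3 = g(2.236070) = 2.236068
x_4 = g(2.236068) = 2.236068
x_5 = g(2.236068) = 2.236068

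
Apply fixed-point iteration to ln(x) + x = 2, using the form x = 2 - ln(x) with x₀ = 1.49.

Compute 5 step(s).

Equation: ln(x) + x = 2
Fixed-point form: x = 2 - ln(x)
x₀ = 1.49

x_1 = g(1.490000) = 1.601224
x_2 = g(1.601224) = 1.529232
x_3 = g(1.529232) = 1.575235
x_4 = g(1.575235) = 1.545596
x_5 = g(1.545596) = 1.564591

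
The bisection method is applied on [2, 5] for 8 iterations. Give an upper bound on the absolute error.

Bisection error bound: |error| ≤ (b-a)/2^n
|error| ≤ (5 - 2)/2^8 = 3/2^8
|error| ≤ 0.0117187500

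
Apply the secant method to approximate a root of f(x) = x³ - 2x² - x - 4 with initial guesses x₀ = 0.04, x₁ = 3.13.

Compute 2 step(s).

f(x) = x³ - 2x² - x - 4
x₀ = 0.04, x₁ = 3.13

Secant formula: x_{n+1} = x_n - f(x_n)(x_n - x_{n-1})/(f(x_n) - f(x_{n-1}))

Iteration 1:
  f(0.040000) = -4.043136
  f(3.130000) = 3.940497
  x_2 = 3.130000 - 3.940497×(3.130000 - 0.040000)/(3.940497 - (-4.043136))
       = 1.604863
Iteration 2:
  f(3.130000) = 3.940497
  f(1.604863) = -6.622572
  x_3 = 1.604863 - (-6.622572)×(1.604863 - 3.130000)/(-6.622572 - 3.940497)
       = 2.561056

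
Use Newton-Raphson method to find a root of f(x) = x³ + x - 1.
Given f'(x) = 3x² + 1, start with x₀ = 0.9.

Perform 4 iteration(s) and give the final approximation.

f(x) = x³ + x - 1
f'(x) = 3x² + 1
x₀ = 0.9

Newton-Raphson formula: x_{n+1} = x_n - f(x_n)/f'(x_n)

Iteration 1:
  f(0.900000) = 0.629000
  f'(0.900000) = 3.430000
  x_1 = 0.900000 - 0.629000/3.430000 = 0.716618
Iteration 2:
  f(0.716618) = 0.084631
  f'(0.716618) = 2.540624
  x_2 = 0.716618 - 0.084631/2.540624 = 0.683307
Iteration 3:
  f(0.683307) = 0.002349
  f'(0.683307) = 2.400725
  x_3 = 0.683307 - 0.002349/2.400725 = 0.682329
Iteration 4:
  f(0.682329) = 0.000002
  f'(0.682329) = 2.396717
  x_4 = 0.682329 - 0.000002/2.396717 = 0.682328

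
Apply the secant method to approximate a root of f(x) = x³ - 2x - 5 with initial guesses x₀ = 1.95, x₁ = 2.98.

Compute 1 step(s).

f(x) = x³ - 2x - 5
x₀ = 1.95, x₁ = 2.98

Secant formula: x_{n+1} = x_n - f(x_n)(x_n - x_{n-1})/(f(x_n) - f(x_{n-1}))

Iteration 1:
  f(1.950000) = -1.485125
  f(2.980000) = 15.503592
  x_2 = 2.980000 - 15.503592×(2.980000 - 1.950000)/(15.503592 - (-1.485125))
       = 2.040041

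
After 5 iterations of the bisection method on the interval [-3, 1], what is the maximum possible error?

Bisection error bound: |error| ≤ (b-a)/2^n
|error| ≤ (1 - (-3))/2^5 = 4/2^5
|error| ≤ 0.1250000000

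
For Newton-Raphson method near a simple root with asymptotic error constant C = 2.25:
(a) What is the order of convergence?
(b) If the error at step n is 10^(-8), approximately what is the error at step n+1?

(a) Newton-Raphson has quadratic (order 2) convergence near simple roots.
    This means |e_{n+1}| ≈ C|e_n|².

(b) With |e_n| = 10^(-8) and C = 2.25:
    |e_{n+1}| ≈ 2.25 × (10^(-8))² = 2.25 × 10^(-16)

(a) 2 (quadratic); (b) |e_{n+1}| ≈ 2.250e-16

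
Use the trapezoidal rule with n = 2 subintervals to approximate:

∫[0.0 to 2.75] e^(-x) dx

f(x) = e^(-x)
a = 0.0, b = 2.75, n = 2
h = (b - a)/n = 1.375000

Trapezoidal rule: (h/2)[f(x₀) + 2f(x₁) + 2f(x₂) + ... + f(xₙ)]

x_0 = 0.0000, f(x_0) = 1.000000, coefficient = 1
x_1 = 1.3750, f(x_1) = 0.252840, coefficient = 2
x_2 = 2.7500, f(x_2) = 0.063928, coefficient = 1

I ≈ (1.375000/2) × 1.569607 = 1.079105
Exact value: 0.936072
Error: 0.143033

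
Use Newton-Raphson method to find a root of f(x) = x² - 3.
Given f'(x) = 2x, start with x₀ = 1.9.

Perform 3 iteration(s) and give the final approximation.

f(x) = x² - 3
f'(x) = 2x
x₀ = 1.9

Newton-Raphson formula: x_{n+1} = x_n - f(x_n)/f'(x_n)

Iteration 1:
  f(1.900000) = 0.610000
  f'(1.900000) = 3.800000
  x_1 = 1.900000 - 0.610000/3.800000 = 1.739474
Iteration 2:
  f(1.739474) = 0.025769
  f'(1.739474) = 3.478947
  x_2 = 1.739474 - 0.025769/3.478947 = 1.732067
Iteration 3:
  f(1.732067) = 0.000055
  f'(1.732067) = 3.464133
  x_3 = 1.732067 - 0.000055/3.464133 = 1.732051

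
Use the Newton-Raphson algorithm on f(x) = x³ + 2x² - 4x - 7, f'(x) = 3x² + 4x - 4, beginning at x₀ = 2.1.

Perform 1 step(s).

f(x) = x³ + 2x² - 4x - 7
f'(x) = 3x² + 4x - 4
x₀ = 2.1

Newton-Raphson formula: x_{n+1} = x_n - f(x_n)/f'(x_n)

Iteration 1:
  f(2.100000) = 2.681000
  f'(2.100000) = 17.630000
  x_1 = 2.100000 - 2.681000/17.630000 = 1.947930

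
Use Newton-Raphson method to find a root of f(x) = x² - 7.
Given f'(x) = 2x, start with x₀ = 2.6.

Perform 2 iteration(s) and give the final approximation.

f(x) = x² - 7
f'(x) = 2x
x₀ = 2.6

Newton-Raphson formula: x_{n+1} = x_n - f(x_n)/f'(x_n)

Iteration 1:
  f(2.600000) = -0.240000
  f'(2.600000) = 5.200000
  x_1 = 2.600000 - (-0.240000)/5.200000 = 2.646154
Iteration 2:
  f(2.646154) = 0.002130
  f'(2.646154) = 5.292308
  x_2 = 2.646154 - 0.002130/5.292308 = 2.645751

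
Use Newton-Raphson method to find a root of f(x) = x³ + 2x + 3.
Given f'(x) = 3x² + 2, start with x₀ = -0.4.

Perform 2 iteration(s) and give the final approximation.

f(x) = x³ + 2x + 3
f'(x) = 3x² + 2
x₀ = -0.4

Newton-Raphson formula: x_{n+1} = x_n - f(x_n)/f'(x_n)

Iteration 1:
  f(-0.400000) = 2.136000
  f'(-0.400000) = 2.480000
  x_1 = -0.400000 - 2.136000/2.480000 = -1.261290
Iteration 2:
  f(-1.261290) = -1.529108
  f'(-1.261290) = 6.772560
  x_2 = -1.261290 - (-1.529108)/6.772560 = -1.035510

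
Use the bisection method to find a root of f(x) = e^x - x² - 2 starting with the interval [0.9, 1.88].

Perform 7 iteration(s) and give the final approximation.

f(x) = e^x - x² - 2
Initial interval: [0.9, 1.88]

Iteration 1:
  c_1 = (0.900000 + 1.880000)/2 = 1.390000
  f(c_1) = f(1.390000) = 0.082750
  f(a) × f(c) < 0, new interval: [0.900000, 1.390000]
Iteration 2:
  c_2 = (0.900000 + 1.390000)/2 = 1.145000
  f(c_2) = f(1.145000) = -0.168584
  f(a) × f(c) ≥ 0, new interval: [1.145000, 1.390000]
Iteration 3:
  c_3 = (1.145000 + 1.390000)/2 = 1.267500
  f(c_3) = f(1.267500) = -0.054595
  f(a) × f(c) ≥ 0, new interval: [1.267500, 1.390000]
Iteration 4:
  c_4 = (1.267500 + 1.390000)/2 = 1.328750
  f(c_4) = f(1.328750) = 0.010743
  f(a) × f(c) < 0, new interval: [1.267500, 1.328750]
Iteration 5:
  c_5 = (1.267500 + 1.328750)/2 = 1.298125
  f(c_5) = f(1.298125) = -0.022705
  f(a) × f(c) ≥ 0, new interval: [1.298125, 1.328750]
Iteration 6:
  c_6 = (1.298125 + 1.328750)/2 = 1.313438
  f(c_6) = f(1.313438) = -0.006182
  f(a) × f(c) ≥ 0, new interval: [1.313438, 1.328750]
Iteration 7:
  c_7 = (1.313438 + 1.328750)/2 = 1.321094
  f(c_7) = f(1.321094) = 0.002229
  f(a) × f(c) < 0, new interval: [1.313438, 1.321094]

After 7 iteration(s), the approximation is c_7 = 1.321094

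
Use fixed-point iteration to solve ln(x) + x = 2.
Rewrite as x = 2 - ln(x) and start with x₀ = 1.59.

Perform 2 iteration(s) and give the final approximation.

Equation: ln(x) + x = 2
Fixed-point form: x = 2 - ln(x)
x₀ = 1.59

x_1 = g(1.590000) = 1.536266
x_2 = g(1.536266) = 1.570645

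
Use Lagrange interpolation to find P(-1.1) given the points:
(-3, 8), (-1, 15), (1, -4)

Lagrange interpolation formula:
P(x) = Σ yᵢ × Lᵢ(x)
where Lᵢ(x) = Π_{j≠i} (x - xⱼ)/(xᵢ - xⱼ)

L_0(-1.1) = (-1.1 - (-1))/(-3 - (-1)) × (-1.1 - 1)/(-3 - 1) = 0.026250
L_1(-1.1) = (-1.1 - (-3))/(-1 - (-3)) × (-1.1 - 1)/(-1 - 1) = 0.997500
L_2(-1.1) = (-1.1 - (-3))/(1 - (-3)) × (-1.1 - (-1))/(1 - (-1)) = -0.023750

P(-1.1) = 8×L_0(-1.1) + 15×L_1(-1.1) + (-4)×L_2(-1.1)
P(-1.1) = 15.267500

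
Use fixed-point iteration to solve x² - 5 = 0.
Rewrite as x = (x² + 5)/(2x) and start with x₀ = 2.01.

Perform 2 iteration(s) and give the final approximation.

Equation: x² - 5 = 0
Fixed-point form: x = (x² + 5)/(2x)
x₀ = 2.01

x_1 = g(2.010000) = 2.248781
x_2 = g(2.248781) = 2.236104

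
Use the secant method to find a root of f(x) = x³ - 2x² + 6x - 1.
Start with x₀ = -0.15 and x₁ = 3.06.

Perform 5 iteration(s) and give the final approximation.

f(x) = x³ - 2x² + 6x - 1
x₀ = -0.15, x₁ = 3.06

Secant formula: x_{n+1} = x_n - f(x_n)(x_n - x_{n-1})/(f(x_n) - f(x_{n-1}))

Iteration 1:
  f(-0.150000) = -1.948375
  f(3.060000) = 27.285416
  x_2 = 3.060000 - 27.285416×(3.060000 - (-0.150000))/(27.285416 - (-1.948375))
       = 0.063940
Iteration 2:
  f(3.060000) = 27.285416
  f(0.063940) = -0.624274
  x_3 = 0.063940 - (-0.624274)×(0.063940 - 3.060000)/(-0.624274 - 27.285416)
       = 0.130955
Iteration 3:
  f(0.063940) = -0.624274
  f(0.130955) = -0.246323
  x_4 = 0.130955 - (-0.246323)×(0.130955 - 0.063940)/(-0.246323 - (-0.624274))
       = 0.174631
Iteration 4:
  f(0.130955) = -0.246323
  f(0.174631) = -0.007882
  x_5 = 0.174631 - (-0.007882)×(0.174631 - 0.130955)/(-0.007882 - (-0.246323))
       = 0.176074
Iteration 5:
  f(0.174631) = -0.007882
  f(0.176074) = -0.000099
  x_6 = 0.176074 - (-0.000099)×(0.176074 - 0.174631)/(-0.000099 - (-0.007882))
       = 0.176093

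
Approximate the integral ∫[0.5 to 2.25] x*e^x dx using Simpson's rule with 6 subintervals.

f(x) = x*e^x
a = 0.5, b = 2.25, n = 6
h = (b - a)/n = 0.291667

Simpson's rule: (h/3)[f(x₀) + 4f(x₁) + 2f(x₂) + ... + f(xₙ)]

x_0 = 0.5000, f(x_0) = 0.824361, coefficient = 1
x_1 = 0.7917, f(x_1) = 1.747265, coefficient = 4
x_2 = 1.0833, f(x_2) = 3.200721, coefficient = 2
x_3 = 1.3750, f(x_3) = 5.438230, coefficient = 4
x_4 = 1.6667, f(x_4) = 8.824150, coefficient = 2
x_5 = 1.9583, f(x_5) = 13.879697, coefficient = 4
x_6 = 2.2500, f(x_6) = 21.347406, coefficient = 1

I ≈ (0.291667/3) × 130.482278 = 12.685777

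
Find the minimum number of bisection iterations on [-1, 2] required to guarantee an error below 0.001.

We need (b-a)/2^n ≤ 0.001
(2 - (-1))/2^n ≤ 0.001
3/2^n ≤ 0.001
2^n ≥ 3000
n ≥ log₂(3000) = 11.55
n ≥ 12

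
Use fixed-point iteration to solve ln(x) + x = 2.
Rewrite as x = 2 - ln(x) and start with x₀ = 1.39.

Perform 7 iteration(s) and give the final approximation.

Equation: ln(x) + x = 2
Fixed-point form: x = 2 - ln(x)
x₀ = 1.39

x_1 = g(1.390000) = 1.670696
x_2 = g(1.670696) = 1.486760
x_3 = g(1.486760) = 1.603401
x_4 = g(1.603401) = 1.527873
x_5 = g(1.527873) = 1.576123
x_6 = g(1.576123) = 1.545032
x_7 = g(1.545032) = 1.564956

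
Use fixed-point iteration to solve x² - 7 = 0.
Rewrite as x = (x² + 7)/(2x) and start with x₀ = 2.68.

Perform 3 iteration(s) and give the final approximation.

Equation: x² - 7 = 0
Fixed-point form: x = (x² + 7)/(2x)
x₀ = 2.68

x_1 = g(2.680000) = 2.645970
x_2 = g(2.645970) = 2.645751
x_3 = g(2.645751) = 2.645751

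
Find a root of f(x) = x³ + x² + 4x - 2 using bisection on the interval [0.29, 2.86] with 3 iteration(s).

f(x) = x³ + x² + 4x - 2
Initial interval: [0.29, 2.86]

Iteration 1:
  c_1 = (0.290000 + 2.860000)/2 = 1.575000
  f(c_1) = f(1.575000) = 10.687609
  f(a) × f(c) < 0, new interval: [0.290000, 1.575000]
Iteration 2:
  c_2 = (0.290000 + 1.575000)/2 = 0.932500
  f(c_2) = f(0.932500) = 3.410417
  f(a) × f(c) < 0, new interval: [0.290000, 0.932500]
Iteration 3:
  c_3 = (0.290000 + 0.932500)/2 = 0.611250
  f(c_3) = f(0.611250) = 1.047006
  f(a) × f(c) < 0, new interval: [0.290000, 0.611250]

After 3 iteration(s), the approximation is c_3 = 0.611250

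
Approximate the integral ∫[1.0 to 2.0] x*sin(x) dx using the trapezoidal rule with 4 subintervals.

f(x) = x*sin(x)
a = 1.0, b = 2.0, n = 4
h = (b - a)/n = 0.250000

Trapezoidal rule: (h/2)[f(x₀) + 2f(x₁) + 2f(x₂) + ... + f(xₙ)]

x_0 = 1.0000, f(x_0) = 0.841471, coefficient = 1
x_1 = 1.2500, f(x_1) = 1.186231, coefficient = 2
x_2 = 1.5000, f(x_2) = 1.496242, coefficient = 2
x_3 = 1.7500, f(x_3) = 1.721975, coefficient = 2
x_4 = 2.0000, f(x_4) = 1.818595, coefficient = 1

I ≈ (0.250000/2) × 11.468963 = 1.433620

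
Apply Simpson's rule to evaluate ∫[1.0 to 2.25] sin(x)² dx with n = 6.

f(x) = sin(x)²
a = 1.0, b = 2.25, n = 6
h = (b - a)/n = 0.208333

Simpson's rule: (h/3)[f(x₀) + 4f(x₁) + 2f(x₂) + ... + f(xₙ)]

x_0 = 1.0000, f(x_0) = 0.708073, coefficient = 1
x_1 = 1.2083, f(x_1) = 0.874274, coefficient = 4
x_2 = 1.4167, f(x_2) = 0.976432, coefficient = 2
x_3 = 1.6250, f(x_3) = 0.997065, coefficient = 4
x_4 = 1.8333, f(x_4) = 0.932643, coefficient = 2
x_5 = 2.0417, f(x_5) = 0.794191, coefficient = 4
x_6 = 2.2500, f(x_6) = 0.605398, coefficient = 1

I ≈ (0.208333/3) × 15.793741 = 1.096788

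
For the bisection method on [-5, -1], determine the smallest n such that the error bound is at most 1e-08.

We need (b-a)/2^n ≤ 1e-08
(-1 - (-5))/2^n ≤ 1e-08
4/2^n ≤ 1e-08
2^n ≥ 400000000
n ≥ log₂(400000000) = 28.58
n ≥ 29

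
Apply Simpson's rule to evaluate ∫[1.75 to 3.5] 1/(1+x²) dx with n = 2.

f(x) = 1/(1+x²)
a = 1.75, b = 3.5, n = 2
h = (b - a)/n = 0.875000

Simpson's rule: (h/3)[f(x₀) + 4f(x₁) + 2f(x₂) + ... + f(xₙ)]

x_0 = 1.7500, f(x_0) = 0.246154, coefficient = 1
x_1 = 2.6250, f(x_1) = 0.126733, coefficient = 4
x_2 = 3.5000, f(x_2) = 0.075472, coefficient = 1

I ≈ (0.875000/3) × 0.828556 = 0.241662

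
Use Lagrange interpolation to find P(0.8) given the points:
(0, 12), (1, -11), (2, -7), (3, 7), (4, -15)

Lagrange interpolation formula:
P(x) = Σ yᵢ × Lᵢ(x)
where Lᵢ(x) = Π_{j≠i} (x - xⱼ)/(xᵢ - xⱼ)

L_0(0.8) = (0.8 - 1)/(0 - 1) × (0.8 - 2)/(0 - 2) × (0.8 - 3)/(0 - 3) × (0.8 - 4)/(0 - 4) = 0.070400
L_1(0.8) = (0.8 - 0)/(1 - 0) × (0.8 - 2)/(1 - 2) × (0.8 - 3)/(1 - 3) × (0.8 - 4)/(1 - 4) = 1.126400
L_2(0.8) = (0.8 - 0)/(2 - 0) × (0.8 - 1)/(2 - 1) × (0.8 - 3)/(2 - 3) × (0.8 - 4)/(2 - 4) = -0.281600
L_3(0.8) = (0.8 - 0)/(3 - 0) × (0.8 - 1)/(3 - 1) × (0.8 - 2)/(3 - 2) × (0.8 - 4)/(3 - 4) = 0.102400
L_4(0.8) = (0.8 - 0)/(4 - 0) × (0.8 - 1)/(4 - 1) × (0.8 - 2)/(4 - 2) × (0.8 - 3)/(4 - 3) = -0.017600

P(0.8) = 12×L_0(0.8) + (-11)×L_1(0.8) + (-7)×L_2(0.8) + 7×L_3(0.8) + (-15)×L_4(0.8)
P(0.8) = -8.593600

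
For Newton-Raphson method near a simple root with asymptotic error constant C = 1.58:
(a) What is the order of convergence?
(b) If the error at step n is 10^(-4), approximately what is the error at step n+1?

(a) Newton-Raphson has quadratic (order 2) convergence near simple roots.
    This means |e_{n+1}| ≈ C|e_n|².

(b) With |e_n| = 10^(-4) and C = 1.58:
    |e_{n+1}| ≈ 1.58 × (10^(-4))² = 1.58 × 10^(-8)

(a) 2 (quadratic); (b) |e_{n+1}| ≈ 1.580e-08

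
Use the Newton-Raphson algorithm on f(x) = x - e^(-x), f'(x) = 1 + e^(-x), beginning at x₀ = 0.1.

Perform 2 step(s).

f(x) = x - e^(-x)
f'(x) = 1 + e^(-x)
x₀ = 0.1

Newton-Raphson formula: x_{n+1} = x_n - f(x_n)/f'(x_n)

Iteration 1:
  f(0.100000) = -0.804837
  f'(0.100000) = 1.904837
  x_1 = 0.100000 - (-0.804837)/1.904837 = 0.522523
Iteration 2:
  f(0.522523) = -0.070500
  f'(0.522523) = 1.593023
  x_2 = 0.522523 - (-0.070500)/1.593023 = 0.566778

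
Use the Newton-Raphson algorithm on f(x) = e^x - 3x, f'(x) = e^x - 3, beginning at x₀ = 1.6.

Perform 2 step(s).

f(x) = e^x - 3x
f'(x) = e^x - 3
x₀ = 1.6

Newton-Raphson formula: x_{n+1} = x_n - f(x_n)/f'(x_n)

Iteration 1:
  f(1.600000) = 0.153032
  f'(1.600000) = 1.953032
  x_1 = 1.600000 - 0.153032/1.953032 = 1.521644
Iteration 2:
  f(1.521644) = 0.014816
  f'(1.521644) = 1.579747
  x_2 = 1.521644 - 0.014816/1.579747 = 1.512265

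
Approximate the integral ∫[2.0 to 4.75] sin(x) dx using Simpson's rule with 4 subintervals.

f(x) = sin(x)
a = 2.0, b = 4.75, n = 4
h = (b - a)/n = 0.687500

Simpson's rule: (h/3)[f(x₀) + 4f(x₁) + 2f(x₂) + ... + f(xₙ)]

x_0 = 2.0000, f(x_0) = 0.909297, coefficient = 1
x_1 = 2.6875, f(x_1) = 0.438647, coefficient = 4
x_2 = 3.3750, f(x_2) = -0.231294, coefficient = 2
x_3 = 4.0625, f(x_3) = -0.796151, coefficient = 4
x_4 = 4.7500, f(x_4) = -0.999293, coefficient = 1

I ≈ (0.687500/3) × -1.982599 = -0.454345
Exact value: -0.453749
Error: 0.000597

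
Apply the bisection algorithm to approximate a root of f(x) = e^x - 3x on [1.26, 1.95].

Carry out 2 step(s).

f(x) = e^x - 3x
Initial interval: [1.26, 1.95]

Iteration 1:
  c_1 = (1.260000 + 1.950000)/2 = 1.605000
  f(c_1) = f(1.605000) = 0.162860
  f(a) × f(c) < 0, new interval: [1.260000, 1.605000]
Iteration 2:
  c_2 = (1.260000 + 1.605000)/2 = 1.432500
  f(c_2) = f(1.432500) = -0.108341
  f(a) × f(c) ≥ 0, new interval: [1.432500, 1.605000]

After 2 iteration(s), the approximation is c_2 = 1.432500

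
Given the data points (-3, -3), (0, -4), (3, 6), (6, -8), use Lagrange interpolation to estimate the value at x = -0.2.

Lagrange interpolation formula:
P(x) = Σ yᵢ × Lᵢ(x)
where Lᵢ(x) = Π_{j≠i} (x - xⱼ)/(xᵢ - xⱼ)

L_0(-0.2) = (-0.2 - 0)/(-3 - 0) × (-0.2 - 3)/(-3 - 3) × (-0.2 - 6)/(-3 - 6) = 0.024494
L_1(-0.2) = (-0.2 - (-3))/(0 - (-3)) × (-0.2 - 3)/(0 - 3) × (-0.2 - 6)/(0 - 6) = 1.028741
L_2(-0.2) = (-0.2 - (-3))/(3 - (-3)) × (-0.2 - 0)/(3 - 0) × (-0.2 - 6)/(3 - 6) = -0.064296
L_3(-0.2) = (-0.2 - (-3))/(6 - (-3)) × (-0.2 - 0)/(6 - 0) × (-0.2 - 3)/(6 - 3) = 0.011062

P(-0.2) = (-3)×L_0(-0.2) + (-4)×L_1(-0.2) + 6×L_2(-0.2) + (-8)×L_3(-0.2)
P(-0.2) = -4.662716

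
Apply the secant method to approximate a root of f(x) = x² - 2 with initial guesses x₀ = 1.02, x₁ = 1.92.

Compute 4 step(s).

f(x) = x² - 2
x₀ = 1.02, x₁ = 1.92

Secant formula: x_{n+1} = x_n - f(x_n)(x_n - x_{n-1})/(f(x_n) - f(x_{n-1}))

Iteration 1:
  f(1.020000) = -0.959600
  f(1.920000) = 1.686400
  x_2 = 1.920000 - 1.686400×(1.920000 - 1.020000)/(1.686400 - (-0.959600))
       = 1.346395
Iteration 2:
  f(1.920000) = 1.686400
  f(1.346395) = -0.187222
  x_3 = 1.346395 - (-0.187222)×(1.346395 - 1.920000)/(-0.187222 - 1.686400)
       = 1.403712
Iteration 3:
  f(1.346395) = -0.187222
  f(1.403712) = -0.029592
  x_4 = 1.403712 - (-0.029592)×(1.403712 - 1.346395)/(-0.029592 - (-0.187222))
       = 1.414473
Iteration 4:
  f(1.403712) = -0.029592
  f(1.414473) = 0.000733
  x_5 = 1.414473 - 0.000733×(1.414473 - 1.403712)/(0.000733 - (-0.029592))
       = 1.414213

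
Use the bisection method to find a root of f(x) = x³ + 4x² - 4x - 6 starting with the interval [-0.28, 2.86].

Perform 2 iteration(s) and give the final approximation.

f(x) = x³ + 4x² - 4x - 6
Initial interval: [-0.28, 2.86]

Iteration 1:
  c_1 = (-0.280000 + 2.860000)/2 = 1.290000
  f(c_1) = f(1.290000) = -2.356911
  f(a) × f(c) ≥ 0, new interval: [1.290000, 2.860000]
Iteration 2:
  c_2 = (1.290000 + 2.860000)/2 = 2.075000
  f(c_2) = f(2.075000) = 11.856672
  f(a) × f(c) < 0, new interval: [1.290000, 2.075000]

After 2 iteration(s), the approximation is c_2 = 2.075000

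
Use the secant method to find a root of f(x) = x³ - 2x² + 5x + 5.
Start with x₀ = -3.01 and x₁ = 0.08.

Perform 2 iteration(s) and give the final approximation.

f(x) = x³ - 2x² + 5x + 5
x₀ = -3.01, x₁ = 0.08

Secant formula: x_{n+1} = x_n - f(x_n)(x_n - x_{n-1})/(f(x_n) - f(x_{n-1}))

Iteration 1:
  f(-3.010000) = -55.441101
  f(0.080000) = 5.387712
  x_2 = 0.080000 - 5.387712×(0.080000 - (-3.010000))/(5.387712 - (-55.441101))
       = -0.193687
Iteration 2:
  f(0.080000) = 5.387712
  f(-0.193687) = 3.949272
  x_3 = -0.193687 - 3.949272×(-0.193687 - 0.080000)/(3.949272 - 5.387712)
       = -0.945100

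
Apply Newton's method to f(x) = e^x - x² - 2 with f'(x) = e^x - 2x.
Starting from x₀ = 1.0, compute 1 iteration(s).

f(x) = e^x - x² - 2
f'(x) = e^x - 2x
x₀ = 1.0

Newton-Raphson formula: x_{n+1} = x_n - f(x_n)/f'(x_n)

Iteration 1:
  f(1.000000) = -0.281718
  f'(1.000000) = 0.718282
  x_1 = 1.000000 - (-0.281718)/0.718282 = 1.392211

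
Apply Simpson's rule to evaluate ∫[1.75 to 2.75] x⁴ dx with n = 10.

f(x) = x⁴
a = 1.75, b = 2.75, n = 10
h = (b - a)/n = 0.100000

Simpson's rule: (h/3)[f(x₀) + 4f(x₁) + 2f(x₂) + ... + f(xₙ)]

x_0 = 1.7500, f(x_0) = 9.378906, coefficient = 1
x_1 = 1.8500, f(x_1) = 11.713506, coefficient = 4
x_2 = 1.9500, f(x_2) = 14.459006, coefficient = 2
x_3 = 2.0500, f(x_3) = 17.661006, coefficient = 4
x_4 = 2.1500, f(x_4) = 21.367506, coefficient = 2
x_5 = 2.2500, f(x_5) = 25.628906, coefficient = 4
x_6 = 2.3500, f(x_6) = 30.498006, coefficient = 2
x_7 = 2.4500, f(x_7) = 36.030006, coefficient = 4
x_8 = 2.5500, f(x_8) = 42.282506, coefficient = 2
x_9 = 2.6500, f(x_9) = 49.315506, coefficient = 4
x_10 = 2.7500, f(x_10) = 57.191406, coefficient = 1

I ≈ (0.100000/3) × 845.180088 = 28.172670
Exact value: 28.172656
Error: 0.000013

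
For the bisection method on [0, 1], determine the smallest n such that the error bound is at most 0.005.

We need (b-a)/2^n ≤ 0.005
(1 - 0)/2^n ≤ 0.005
1/2^n ≤ 0.005
2^n ≥ 200
n ≥ log₂(200) = 7.64
n ≥ 8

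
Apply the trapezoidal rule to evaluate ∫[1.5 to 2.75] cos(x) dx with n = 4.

f(x) = cos(x)
a = 1.5, b = 2.75, n = 4
h = (b - a)/n = 0.312500

Trapezoidal rule: (h/2)[f(x₀) + 2f(x₁) + 2f(x₂) + ... + f(xₙ)]

x_0 = 1.5000, f(x_0) = 0.070737, coefficient = 1
x_1 = 1.8125, f(x_1) = -0.239357, coefficient = 2
x_2 = 2.1250, f(x_2) = -0.526266, coefficient = 2
x_3 = 2.4375, f(x_3) = -0.762199, coefficient = 2
x_4 = 2.7500, f(x_4) = -0.924302, coefficient = 1

I ≈ (0.312500/2) × -3.909211 = -0.610814
Exact value: -0.615834
Error: 0.005020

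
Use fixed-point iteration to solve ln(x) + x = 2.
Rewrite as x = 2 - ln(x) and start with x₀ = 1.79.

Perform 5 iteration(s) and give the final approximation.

Equation: ln(x) + x = 2
Fixed-point form: x = 2 - ln(x)
x₀ = 1.79

x_1 = g(1.790000) = 1.417784
x_2 = g(1.417784) = 1.650905
x_3 = g(1.650905) = 1.498677
x_4 = g(1.498677) = 1.595418
x_5 = g(1.595418) = 1.532865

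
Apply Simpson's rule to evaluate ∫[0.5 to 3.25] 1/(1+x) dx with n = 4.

f(x) = 1/(1+x)
a = 0.5, b = 3.25, n = 4
h = (b - a)/n = 0.687500

Simpson's rule: (h/3)[f(x₀) + 4f(x₁) + 2f(x₂) + ... + f(xₙ)]

x_0 = 0.5000, f(x_0) = 0.666667, coefficient = 1
x_1 = 1.1875, f(x_1) = 0.457143, coefficient = 4
x_2 = 1.8750, f(x_2) = 0.347826, coefficient = 2
x_3 = 2.5625, f(x_3) = 0.280702, coefficient = 4
x_4 = 3.2500, f(x_4) = 0.235294, coefficient = 1

I ≈ (0.687500/3) × 4.548991 = 1.042477
Exact value: 1.041454
Error: 0.001023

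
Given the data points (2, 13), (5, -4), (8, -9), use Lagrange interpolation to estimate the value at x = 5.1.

Lagrange interpolation formula:
P(x) = Σ yᵢ × Lᵢ(x)
where Lᵢ(x) = Π_{j≠i} (x - xⱼ)/(xᵢ - xⱼ)

L_0(5.1) = (5.1 - 5)/(2 - 5) × (5.1 - 8)/(2 - 8) = -0.016111
L_1(5.1) = (5.1 - 2)/(5 - 2) × (5.1 - 8)/(5 - 8) = 0.998889
L_2(5.1) = (5.1 - 2)/(8 - 2) × (5.1 - 5)/(8 - 5) = 0.017222

P(5.1) = 13×L_0(5.1) + (-4)×L_1(5.1) + (-9)×L_2(5.1)
P(5.1) = -4.360000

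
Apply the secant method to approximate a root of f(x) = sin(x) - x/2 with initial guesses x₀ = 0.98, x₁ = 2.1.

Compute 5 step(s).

f(x) = sin(x) - x/2
x₀ = 0.98, x₁ = 2.1

Secant formula: x_{n+1} = x_n - f(x_n)(x_n - x_{n-1})/(f(x_n) - f(x_{n-1}))

Iteration 1:
  f(0.980000) = 0.340497
  f(2.100000) = -0.186791
  x_2 = 2.100000 - (-0.186791)×(2.100000 - 0.980000)/(-0.186791 - 0.340497)
       = 1.703242
Iteration 2:
  f(2.100000) = -0.186791
  f(1.703242) = 0.139621
  x_3 = 1.703242 - 0.139621×(1.703242 - 2.100000)/(0.139621 - (-0.186791))
       = 1.872953
Iteration 3:
  f(1.703242) = 0.139621
  f(1.872953) = 0.018220
  x_4 = 1.872953 - 0.018220×(1.872953 - 1.703242)/(0.018220 - 0.139621)
       = 1.898424
Iteration 4:
  f(1.872953) = 0.018220
  f(1.898424) = -0.002404
  x_5 = 1.898424 - (-0.002404)×(1.898424 - 1.872953)/(-0.002404 - 0.018220)
       = 1.895456
Iteration 5:
  f(1.898424) = -0.002404
  f(1.895456) = 0.000032
  x_6 = 1.895456 - 0.000032×(1.895456 - 1.898424)/(0.000032 - (-0.002404))
       = 1.895494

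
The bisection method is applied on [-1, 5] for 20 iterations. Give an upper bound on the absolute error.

Bisection error bound: |error| ≤ (b-a)/2^n
|error| ≤ (5 - (-1))/2^20 = 6/2^20
|error| ≤ 0.0000057220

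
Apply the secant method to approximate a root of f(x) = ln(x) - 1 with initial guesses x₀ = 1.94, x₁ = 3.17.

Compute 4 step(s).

f(x) = ln(x) - 1
x₀ = 1.94, x₁ = 3.17

Secant formula: x_{n+1} = x_n - f(x_n)(x_n - x_{n-1})/(f(x_n) - f(x_{n-1}))

Iteration 1:
  f(1.940000) = -0.337312
  f(3.170000) = 0.153732
  x_2 = 3.170000 - 0.153732×(3.170000 - 1.940000)/(0.153732 - (-0.337312))
       = 2.784922
Iteration 2:
  f(3.170000) = 0.153732
  f(2.784922) = 0.024220
  x_3 = 2.784922 - 0.024220×(2.784922 - 3.170000)/(0.024220 - 0.153732)
       = 2.712909
Iteration 3:
  f(2.784922) = 0.024220
  f(2.712909) = -0.001979
  x_4 = 2.712909 - (-0.001979)×(2.712909 - 2.784922)/(-0.001979 - 0.024220)
       = 2.718347
Iteration 4:
  f(2.712909) = -0.001979
  f(2.718347) = 0.000024
  x_5 = 2.718347 - 0.000024×(2.718347 - 2.712909)/(0.000024 - (-0.001979))
       = 2.718282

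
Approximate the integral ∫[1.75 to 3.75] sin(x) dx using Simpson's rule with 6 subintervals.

f(x) = sin(x)
a = 1.75, b = 3.75, n = 6
h = (b - a)/n = 0.333333

Simpson's rule: (h/3)[f(x₀) + 4f(x₁) + 2f(x₂) + ... + f(xₙ)]

x_0 = 1.7500, f(x_0) = 0.983986, coefficient = 1
x_1 = 2.0833, f(x_1) = 0.871503, coefficient = 4
x_2 = 2.4167, f(x_2) = 0.663080, coefficient = 2
x_3 = 2.7500, f(x_3) = 0.381661, coefficient = 4
x_4 = 3.0833, f(x_4) = 0.058226, coefficient = 2
x_5 = 3.4167, f(x_5) = -0.271618, coefficient = 4
x_6 = 3.7500, f(x_6) = -0.571561, coefficient = 1

I ≈ (0.333333/3) × 5.781222 = 0.642358
Exact value: 0.642313
Error: 0.000045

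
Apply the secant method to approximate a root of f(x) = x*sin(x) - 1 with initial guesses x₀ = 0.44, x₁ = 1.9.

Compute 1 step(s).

f(x) = x*sin(x) - 1
x₀ = 0.44, x₁ = 1.9

Secant formula: x_{n+1} = x_n - f(x_n)(x_n - x_{n-1})/(f(x_n) - f(x_{n-1}))

Iteration 1:
  f(0.440000) = -0.812587
  f(1.900000) = 0.797970
  x_2 = 1.900000 - 0.797970×(1.900000 - 0.440000)/(0.797970 - (-0.812587))
       = 1.176625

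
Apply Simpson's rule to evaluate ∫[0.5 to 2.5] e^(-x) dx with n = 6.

f(x) = e^(-x)
a = 0.5, b = 2.5, n = 6
h = (b - a)/n = 0.333333

Simpson's rule: (h/3)[f(x₀) + 4f(x₁) + 2f(x₂) + ... + f(xₙ)]

x_0 = 0.5000, f(x_0) = 0.606531, coefficient = 1
x_1 = 0.8333, f(x_1) = 0.434598, coefficient = 4
x_2 = 1.1667, f(x_2) = 0.311403, coefficient = 2
x_3 = 1.5000, f(x_3) = 0.223130, coefficient = 4
x_4 = 1.8333, f(x_4) = 0.159880, coefficient = 2
x_5 = 2.1667, f(x_5) = 0.114559, coefficient = 4
x_6 = 2.5000, f(x_6) = 0.082085, coefficient = 1

I ≈ (0.333333/3) × 4.720330 = 0.524481
Exact value: 0.524446
Error: 0.000035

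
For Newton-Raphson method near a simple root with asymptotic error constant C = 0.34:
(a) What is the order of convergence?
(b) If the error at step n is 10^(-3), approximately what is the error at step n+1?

(a) Newton-Raphson has quadratic (order 2) convergence near simple roots.
    This means |e_{n+1}| ≈ C|e_n|².

(b) With |e_n| = 10^(-3) and C = 0.34:
    |e_{n+1}| ≈ 0.34 × (10^(-3))² = 0.34 × 10^(-6)

(a) 2 (quadratic); (b) |e_{n+1}| ≈ 3.400e-07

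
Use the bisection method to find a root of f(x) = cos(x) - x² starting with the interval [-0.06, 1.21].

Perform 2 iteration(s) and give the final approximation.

f(x) = cos(x) - x²
Initial interval: [-0.06, 1.21]

Iteration 1:
  c_1 = (-0.060000 + 1.210000)/2 = 0.575000
  f(c_1) = f(0.575000) = 0.508567
  f(a) × f(c) ≥ 0, new interval: [0.575000, 1.210000]
Iteration 2:
  c_2 = (0.575000 + 1.210000)/2 = 0.892500
  f(c_2) = f(0.892500) = -0.169089
  f(a) × f(c) < 0, new interval: [0.575000, 0.892500]

After 2 iteration(s), the approximation is c_2 = 0.892500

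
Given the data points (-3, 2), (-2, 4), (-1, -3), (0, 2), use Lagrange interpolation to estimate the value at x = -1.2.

Lagrange interpolation formula:
P(x) = Σ yᵢ × Lᵢ(x)
where Lᵢ(x) = Π_{j≠i} (x - xⱼ)/(xᵢ - xⱼ)

L_0(-1.2) = (-1.2 - (-2))/(-3 - (-2)) × (-1.2 - (-1))/(-3 - (-1)) × (-1.2 - 0)/(-3 - 0) = -0.032000
L_1(-1.2) = (-1.2 - (-3))/(-2 - (-3)) × (-1.2 - (-1))/(-2 - (-1)) × (-1.2 - 0)/(-2 - 0) = 0.216000
L_2(-1.2) = (-1.2 - (-3))/(-1 - (-3)) × (-1.2 - (-2))/(-1 - (-2)) × (-1.2 - 0)/(-1 - 0) = 0.864000
L_3(-1.2) = (-1.2 - (-3))/(0 - (-3)) × (-1.2 - (-2))/(0 - (-2)) × (-1.2 - (-1))/(0 - (-1)) = -0.048000

P(-1.2) = 2×L_0(-1.2) + 4×L_1(-1.2) + (-3)×L_2(-1.2) + 2×L_3(-1.2)
P(-1.2) = -1.888000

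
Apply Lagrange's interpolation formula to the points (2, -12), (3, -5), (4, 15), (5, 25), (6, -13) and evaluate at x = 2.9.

Lagrange interpolation formula:
P(x) = Σ yᵢ × Lᵢ(x)
where Lᵢ(x) = Π_{j≠i} (x - xⱼ)/(xᵢ - xⱼ)

L_0(2.9) = (2.9 - 3)/(2 - 3) × (2.9 - 4)/(2 - 4) × (2.9 - 5)/(2 - 5) × (2.9 - 6)/(2 - 6) = 0.029838
L_1(2.9) = (2.9 - 2)/(3 - 2) × (2.9 - 4)/(3 - 4) × (2.9 - 5)/(3 - 5) × (2.9 - 6)/(3 - 6) = 1.074150
L_2(2.9) = (2.9 - 2)/(4 - 2) × (2.9 - 3)/(4 - 3) × (2.9 - 5)/(4 - 5) × (2.9 - 6)/(4 - 6) = -0.146475
L_3(2.9) = (2.9 - 2)/(5 - 2) × (2.9 - 3)/(5 - 3) × (2.9 - 4)/(5 - 4) × (2.9 - 6)/(5 - 6) = 0.051150
L_4(2.9) = (2.9 - 2)/(6 - 2) × (2.9 - 3)/(6 - 3) × (2.9 - 4)/(6 - 4) × (2.9 - 5)/(6 - 5) = -0.008663

P(2.9) = (-12)×L_0(2.9) + (-5)×L_1(2.9) + 15×L_2(2.9) + 25×L_3(2.9) + (-13)×L_4(2.9)
P(2.9) = -6.534563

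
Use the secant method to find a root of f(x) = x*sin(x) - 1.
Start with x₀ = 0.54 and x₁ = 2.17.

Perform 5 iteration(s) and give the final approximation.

f(x) = x*sin(x) - 1
x₀ = 0.54, x₁ = 2.17

Secant formula: x_{n+1} = x_n - f(x_n)(x_n - x_{n-1})/(f(x_n) - f(x_{n-1}))

Iteration 1:
  f(0.540000) = -0.722367
  f(2.170000) = 0.791953
  x_2 = 2.170000 - 0.791953×(2.170000 - 0.540000)/(0.791953 - (-0.722367))
       = 1.317549
Iteration 2:
  f(2.170000) = 0.791953
  f(1.317549) = 0.275524
  x_3 = 1.317549 - 0.275524×(1.317549 - 2.170000)/(0.275524 - 0.791953)
       = 0.862751
Iteration 3:
  f(1.317549) = 0.275524
  f(0.862751) = -0.344624
  x_4 = 0.862751 - (-0.344624)×(0.862751 - 1.317549)/(-0.344624 - 0.275524)
       = 1.115488
Iteration 4:
  f(0.862751) = -0.344624
  f(1.115488) = 0.001848
  x_5 = 1.115488 - 0.001848×(1.115488 - 0.862751)/(0.001848 - (-0.344624))
       = 1.114140
Iteration 5:
  f(1.115488) = 0.001848
  f(1.114140) = -0.000024
  x_6 = 1.114140 - (-0.000024)×(1.114140 - 1.115488)/(-0.000024 - 0.001848)
       = 1.114157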